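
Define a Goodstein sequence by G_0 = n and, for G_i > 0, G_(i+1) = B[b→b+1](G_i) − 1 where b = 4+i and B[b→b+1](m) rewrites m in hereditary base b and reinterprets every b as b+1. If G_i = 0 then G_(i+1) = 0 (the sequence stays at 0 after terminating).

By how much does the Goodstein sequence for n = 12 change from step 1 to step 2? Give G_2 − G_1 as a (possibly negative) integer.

i=0: 12 = 3·4 (b=4); 4→5: 3·5 = 15; 15−1 = 14
i=1: 14 = 2·5 + 4 (b=5); 5→6: 2·6 + 4 = 16; 16−1 = 15

1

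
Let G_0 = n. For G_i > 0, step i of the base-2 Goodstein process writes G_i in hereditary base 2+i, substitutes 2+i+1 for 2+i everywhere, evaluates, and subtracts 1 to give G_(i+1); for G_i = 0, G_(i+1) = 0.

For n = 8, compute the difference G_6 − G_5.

31907376

(0) 8|_2 = 2^(2 + 1) ↦ 3^(3 + 1)|_3 = 81 ⇒ 80
(1) 80|_3 = 2·3^3 + 2·3^2 + 2·3 + 2 ↦ 2·4^4 + 2·4^2 + 2·4 + 2|_4 = 554 ⇒ 553
(2) 553|_4 = 2·4^4 + 2·4^2 + 2·4 + 1 ↦ 2·5^5 + 2·5^2 + 2·5 + 1|_5 = 6311 ⇒ 6310
(3) 6310|_5 = 2·5^5 + 2·5^2 + 2·5 ↦ 2·6^6 + 2·6^2 + 2·6|_6 = 93396 ⇒ 93395
(4) 93395|_6 = 2·6^6 + 2·6^2 + 6 + 5 ↦ 2·7^7 + 2·7^2 + 7 + 5|_7 = 1647196 ⇒ 1647195
(5) 1647195|_7 = 2·7^7 + 2·7^2 + 7 + 4 ↦ 2·8^8 + 2·8^2 + 8 + 4|_8 = 33554572 ⇒ 33554571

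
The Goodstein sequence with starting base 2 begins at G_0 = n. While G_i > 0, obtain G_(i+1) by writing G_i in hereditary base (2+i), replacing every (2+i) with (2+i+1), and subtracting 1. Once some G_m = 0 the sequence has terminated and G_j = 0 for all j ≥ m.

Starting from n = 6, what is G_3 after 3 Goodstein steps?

G_0 = 6. HB_2(6) = 2^2 + 2. Bump = 30. G_1 = 29.
G_1 = 29. HB_3(29) = 3^3 + 2. Bump = 258. G_2 = 257.
G_2 = 257. HB_4(257) = 4^4 + 1. Bump = 3126. G_3 = 3125.
G_3 = 3125. HB_5(3125) = 5^5. Bump = 46656. G_4 = 46655.

3125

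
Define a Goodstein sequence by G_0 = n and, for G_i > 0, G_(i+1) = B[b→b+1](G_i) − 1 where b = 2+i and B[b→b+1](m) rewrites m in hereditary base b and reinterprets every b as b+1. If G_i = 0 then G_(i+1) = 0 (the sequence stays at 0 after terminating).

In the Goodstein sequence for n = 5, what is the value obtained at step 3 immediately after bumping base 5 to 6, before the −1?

776

G_0 = 5. HB_2(5) = 2^2 + 1. Bump = 28. G_1 = 27.
G_1 = 27. HB_3(27) = 3^3. Bump = 256. G_2 = 255.
G_2 = 255. HB_4(255) = 3·4^3 + 3·4^2 + 3·4 + 3. Bump = 468. G_3 = 467.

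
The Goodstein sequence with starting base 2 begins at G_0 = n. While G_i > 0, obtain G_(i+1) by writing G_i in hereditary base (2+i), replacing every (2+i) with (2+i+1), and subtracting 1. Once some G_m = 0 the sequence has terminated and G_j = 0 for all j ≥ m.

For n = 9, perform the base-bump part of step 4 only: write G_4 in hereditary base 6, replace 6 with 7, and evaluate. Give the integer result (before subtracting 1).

2471827

G_0 = 9. HB_2(9) = 2^(2 + 1) + 1. Bump = 82. G_1 = 81.
G_1 = 81. HB_3(81) = 3^(3 + 1). Bump = 1024. G_2 = 1023.
G_2 = 1023. HB_4(1023) = 3·4^4 + 3·4^3 + 3·4^2 + 3·4 + 3. Bump = 9843. G_3 = 9842.
G_3 = 9842. HB_5(9842) = 3·5^5 + 3·5^3 + 3·5^2 + 3·5 + 2. Bump = 140744. G_4 = 140743.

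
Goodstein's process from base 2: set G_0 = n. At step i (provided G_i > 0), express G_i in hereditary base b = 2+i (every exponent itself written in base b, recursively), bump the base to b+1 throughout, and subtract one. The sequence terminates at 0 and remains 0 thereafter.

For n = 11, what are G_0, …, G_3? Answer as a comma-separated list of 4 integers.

11, 84, 1027, 15627

[0] 11 ≡ 2^(2 + 1) + 2 + 1 (base 2). Lift 3: 85. −1: 84.
[1] 84 ≡ 3^(3 + 1) + 3 (base 3). Lift 4: 1028. −1: 1027.
[2] 1027 ≡ 4^(4 + 1) + 3 (base 4). Lift 5: 15628. −1: 15627.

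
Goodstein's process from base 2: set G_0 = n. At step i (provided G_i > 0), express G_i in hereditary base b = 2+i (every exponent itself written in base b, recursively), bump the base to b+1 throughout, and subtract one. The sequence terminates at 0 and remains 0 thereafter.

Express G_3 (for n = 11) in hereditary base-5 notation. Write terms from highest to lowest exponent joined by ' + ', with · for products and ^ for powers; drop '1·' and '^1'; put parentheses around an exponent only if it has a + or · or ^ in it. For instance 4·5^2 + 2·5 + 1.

step 0: 11 = 2^(2 + 1) + 2 + 1; sub 3 for 2: 3^(3 + 1) + 3 + 1; = 85; G_1 = 85−1 = 84
step 1: 84 = 3^(3 + 1) + 3; sub 4 for 3: 4^(4 + 1) + 4; = 1028; G_2 = 1028−1 = 1027
step 2: 1027 = 4^(4 + 1) + 3; sub 5 for 4: 5^(5 + 1) + 3; = 15628; G_3 = 15628−1 = 15627
step 3: 15627 = 5^(5 + 1) + 2; sub 6 for 5: 6^(6 + 1) + 2; = 279938; G_4 = 279938−1 = 279937

5^(5 + 1) + 2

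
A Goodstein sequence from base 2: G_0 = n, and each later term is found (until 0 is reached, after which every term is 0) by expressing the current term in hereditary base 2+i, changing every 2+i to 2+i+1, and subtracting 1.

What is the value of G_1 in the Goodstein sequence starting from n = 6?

(0) 6|_2 = 2^2 + 2 ↦ 3^3 + 3|_3 = 30 ⇒ 29
(1) 29|_3 = 3^3 + 2 ↦ 4^4 + 2|_4 = 258 ⇒ 257

29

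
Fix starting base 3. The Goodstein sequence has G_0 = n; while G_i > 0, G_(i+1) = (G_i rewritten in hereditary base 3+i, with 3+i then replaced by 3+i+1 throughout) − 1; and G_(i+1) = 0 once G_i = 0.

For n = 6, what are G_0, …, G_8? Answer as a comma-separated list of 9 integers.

6, 7, 7, 7, 7, 7, 6, 5, 4

step 0: 6 = 2·3; sub 4 for 3: 2·4; = 8; G_1 = 8−1 = 7
step 1: 7 = 4 + 3; sub 5 for 4: 5 + 3; = 8; G_2 = 8−1 = 7
step 2: 7 = 5 + 2; sub 6 for 5: 6 + 2; = 8; G_3 = 8−1 = 7
step 3: 7 = 6 + 1; sub 7 for 6: 7 + 1; = 8; G_4 = 8−1 = 7
step 4: 7 = 7; sub 8 for 7: 8; = 8; G_5 = 8−1 = 7
step 5: 7 = 7; sub 9 for 8: 7; = 7; G_6 = 7−1 = 6
step 6: 6 = 6; sub 10 for 9: 6; = 6; G_7 = 6−1 = 5
step 7: 5 = 5; sub 11 for 10: 5; = 5; G_8 = 5−1 = 4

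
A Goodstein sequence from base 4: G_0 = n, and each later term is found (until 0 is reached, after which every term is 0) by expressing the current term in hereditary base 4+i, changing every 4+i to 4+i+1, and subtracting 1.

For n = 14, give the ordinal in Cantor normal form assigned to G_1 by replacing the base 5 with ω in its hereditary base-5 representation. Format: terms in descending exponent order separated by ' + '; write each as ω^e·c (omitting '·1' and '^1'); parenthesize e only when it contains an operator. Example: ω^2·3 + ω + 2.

G_0=14  [base 4] 3·4 + 2  →[4↦5]→  3·5 + 2 = 17  −1 ⇒ G_1=16
G_1=16  [base 5] 3·5 + 1  →[5↦6]→  3·6 + 1 = 19  −1 ⇒ G_2=18

ω·3 + 1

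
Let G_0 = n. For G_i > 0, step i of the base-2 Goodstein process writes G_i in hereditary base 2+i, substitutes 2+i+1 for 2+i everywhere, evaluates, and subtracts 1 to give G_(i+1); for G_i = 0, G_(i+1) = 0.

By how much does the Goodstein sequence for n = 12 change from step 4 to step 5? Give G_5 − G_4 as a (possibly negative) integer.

G_0 = 12. HB_2(12) = 2^(2 + 1) + 2^2. Bump = 108. G_1 = 107.
G_1 = 107. HB_3(107) = 3^(3 + 1) + 2·3^2 + 2·3 + 2. Bump = 1066. G_2 = 1065.
G_2 = 1065. HB_4(1065) = 4^(4 + 1) + 2·4^2 + 2·4 + 1. Bump = 15686. G_3 = 15685.
G_3 = 15685. HB_5(15685) = 5^(5 + 1) + 2·5^2 + 2·5. Bump = 280020. G_4 = 280019.
G_4 = 280019. HB_6(280019) = 6^(6 + 1) + 2·6^2 + 6 + 5. Bump = 5764911. G_5 = 5764910.

5484891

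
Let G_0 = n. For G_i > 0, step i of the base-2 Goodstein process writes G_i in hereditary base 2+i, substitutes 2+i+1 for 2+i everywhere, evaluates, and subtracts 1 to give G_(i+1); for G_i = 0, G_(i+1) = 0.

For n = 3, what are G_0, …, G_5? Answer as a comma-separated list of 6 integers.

3, 3, 3, 2, 1, 0

G_0 = 3. HB_2(3) = 2 + 1. Bump = 4. G_1 = 3.
G_1 = 3. HB_3(3) = 3. Bump = 4. G_2 = 3.
G_2 = 3. HB_4(3) = 3. Bump = 3. G_3 = 2.
G_3 = 2. HB_5(2) = 2. Bump = 2. G_4 = 1.
G_4 = 1. HB_6(1) = 1. Bump = 1. G_5 = 0.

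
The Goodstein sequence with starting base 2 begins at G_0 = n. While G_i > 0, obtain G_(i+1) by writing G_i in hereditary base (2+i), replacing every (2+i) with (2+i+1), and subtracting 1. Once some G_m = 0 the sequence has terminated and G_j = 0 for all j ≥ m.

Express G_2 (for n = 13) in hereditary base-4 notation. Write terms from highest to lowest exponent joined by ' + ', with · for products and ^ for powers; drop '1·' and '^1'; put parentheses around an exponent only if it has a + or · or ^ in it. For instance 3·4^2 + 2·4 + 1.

4^(4 + 1) + 3·4^3 + 3·4^2 + 3·4 + 3

base 2: 13 = 2^(2 + 1) + 2^2 + 1; at 3: 3^(3 + 1) + 3^3 + 1 = 109; next = 108
base 3: 108 = 3^(3 + 1) + 3^3; at 4: 4^(4 + 1) + 4^4 = 1280; next = 1279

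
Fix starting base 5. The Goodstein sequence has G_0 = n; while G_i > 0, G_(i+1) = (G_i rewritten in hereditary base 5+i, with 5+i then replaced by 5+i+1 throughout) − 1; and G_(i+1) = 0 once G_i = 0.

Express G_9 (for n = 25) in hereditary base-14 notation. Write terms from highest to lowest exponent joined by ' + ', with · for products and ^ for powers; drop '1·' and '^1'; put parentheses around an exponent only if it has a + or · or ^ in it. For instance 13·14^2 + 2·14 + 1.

base 5: 25 = 5^2; at 6: 6^2 = 36; next = 35
base 6: 35 = 5·6 + 5; at 7: 5·7 + 5 = 40; next = 39
base 7: 39 = 5·7 + 4; at 8: 5·8 + 4 = 44; next = 43
base 8: 43 = 5·8 + 3; at 9: 5·9 + 3 = 48; next = 47
base 9: 47 = 5·9 + 2; at 10: 5·10 + 2 = 52; next = 51
base 10: 51 = 5·10 + 1; at 11: 5·11 + 1 = 56; next = 55
base 11: 55 = 5·11; at 12: 5·12 = 60; next = 59
base 12: 59 = 4·12 + 11; at 13: 4·13 + 11 = 63; next = 62
base 13: 62 = 4·13 + 10; at 14: 4·14 + 10 = 66; next = 65

4·14 + 9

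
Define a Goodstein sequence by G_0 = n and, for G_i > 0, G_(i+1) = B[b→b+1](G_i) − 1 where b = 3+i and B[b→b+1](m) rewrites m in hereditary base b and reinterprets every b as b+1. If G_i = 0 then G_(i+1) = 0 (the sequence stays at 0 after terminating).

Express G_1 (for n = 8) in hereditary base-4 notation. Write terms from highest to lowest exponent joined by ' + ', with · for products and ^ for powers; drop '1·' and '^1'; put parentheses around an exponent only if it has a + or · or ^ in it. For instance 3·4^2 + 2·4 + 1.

2·4 + 1

i=0: 8 = 2·3 + 2 (b=3); 3→4: 2·4 + 2 = 10; 10−1 = 9
i=1: 9 = 2·4 + 1 (b=4); 4→5: 2·5 + 1 = 11; 11−1 = 10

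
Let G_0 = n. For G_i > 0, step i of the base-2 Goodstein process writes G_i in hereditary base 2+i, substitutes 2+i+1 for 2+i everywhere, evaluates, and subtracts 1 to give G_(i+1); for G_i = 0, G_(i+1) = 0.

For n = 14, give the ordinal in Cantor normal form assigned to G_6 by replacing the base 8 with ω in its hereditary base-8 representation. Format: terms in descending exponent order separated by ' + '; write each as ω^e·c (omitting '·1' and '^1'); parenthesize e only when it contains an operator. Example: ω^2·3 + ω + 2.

[0] 14 ≡ 2^(2 + 1) + 2^2 + 2 (base 2). Lift 3: 111. −1: 110.
[1] 110 ≡ 3^(3 + 1) + 3^3 + 2 (base 3). Lift 4: 1282. −1: 1281.
[2] 1281 ≡ 4^(4 + 1) + 4^4 + 1 (base 4). Lift 5: 18751. −1: 18750.
[3] 18750 ≡ 5^(5 + 1) + 5^5 (base 5). Lift 6: 326592. −1: 326591.
[4] 326591 ≡ 6^(6 + 1) + 5·6^5 + 5·6^4 + 5·6^3 + 5·6^2 + 5·6 + 5 (base 6). Lift 7: 5862841. −1: 5862840.
[5] 5862840 ≡ 7^(7 + 1) + 5·7^5 + 5·7^4 + 5·7^3 + 5·7^2 + 5·7 + 4 (base 7). Lift 8: 134404972. −1: 134404971.
[6] 134404971 ≡ 8^(8 + 1) + 5·8^5 + 5·8^4 + 5·8^3 + 5·8^2 + 5·8 + 3 (base 8). Lift 9: 3487116549. −1: 3487116548.

ω^(ω + 1) + ω^5·5 + ω^4·5 + ω^3·5 + ω^2·5 + ω·5 + 3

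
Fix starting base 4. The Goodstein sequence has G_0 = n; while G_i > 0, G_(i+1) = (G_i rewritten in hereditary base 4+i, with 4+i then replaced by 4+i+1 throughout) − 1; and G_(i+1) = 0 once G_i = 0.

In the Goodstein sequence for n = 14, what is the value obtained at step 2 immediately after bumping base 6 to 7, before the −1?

21

i=0: 14 = 3·4 + 2 (b=4); 4→5: 3·5 + 2 = 17; 17−1 = 16
i=1: 16 = 3·5 + 1 (b=5); 5→6: 3·6 + 1 = 19; 19−1 = 18
i=2: 18 = 3·6 (b=6); 6→7: 3·7 = 21; 21−1 = 20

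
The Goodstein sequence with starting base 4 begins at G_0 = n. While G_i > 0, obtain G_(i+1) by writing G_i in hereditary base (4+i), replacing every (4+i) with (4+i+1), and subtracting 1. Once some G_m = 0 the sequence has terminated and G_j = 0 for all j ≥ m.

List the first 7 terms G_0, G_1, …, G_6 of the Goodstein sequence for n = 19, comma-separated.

19, 27, 37, 49, 63, 69, 75

G_0 = 19. HB_4(19) = 4^2 + 3. Bump = 28. G_1 = 27.
G_1 = 27. HB_5(27) = 5^2 + 2. Bump = 38. G_2 = 37.
G_2 = 37. HB_6(37) = 6^2 + 1. Bump = 50. G_3 = 49.
G_3 = 49. HB_7(49) = 7^2. Bump = 64. G_4 = 63.
G_4 = 63. HB_8(63) = 7·8 + 7. Bump = 70. G_5 = 69.
G_5 = 69. HB_9(69) = 7·9 + 6. Bump = 76. G_6 = 75.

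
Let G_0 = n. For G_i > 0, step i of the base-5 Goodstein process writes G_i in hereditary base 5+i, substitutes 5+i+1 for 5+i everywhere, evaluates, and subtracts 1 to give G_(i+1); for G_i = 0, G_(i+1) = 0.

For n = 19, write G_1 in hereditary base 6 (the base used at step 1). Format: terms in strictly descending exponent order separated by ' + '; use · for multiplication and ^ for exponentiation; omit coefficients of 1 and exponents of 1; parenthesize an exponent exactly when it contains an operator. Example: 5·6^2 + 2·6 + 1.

3·6 + 3

[0] 19 ≡ 3·5 + 4 (base 5). Lift 6: 22. −1: 21.
[1] 21 ≡ 3·6 + 3 (base 6). Lift 7: 24. −1: 23.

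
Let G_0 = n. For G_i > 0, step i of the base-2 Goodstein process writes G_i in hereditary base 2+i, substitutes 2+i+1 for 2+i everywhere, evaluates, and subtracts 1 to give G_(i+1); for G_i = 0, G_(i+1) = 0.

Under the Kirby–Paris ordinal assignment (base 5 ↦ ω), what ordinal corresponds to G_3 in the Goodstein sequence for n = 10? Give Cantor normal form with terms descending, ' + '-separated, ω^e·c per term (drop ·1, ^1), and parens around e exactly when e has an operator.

[0] 10 ≡ 2^(2 + 1) + 2 (base 2). Lift 3: 84. −1: 83.
[1] 83 ≡ 3^(3 + 1) + 2 (base 3). Lift 4: 1026. −1: 1025.
[2] 1025 ≡ 4^(4 + 1) + 1 (base 4). Lift 5: 15626. −1: 15625.
[3] 15625 ≡ 5^(5 + 1) (base 5). Lift 6: 279936. −1: 279935.

ω^(ω + 1)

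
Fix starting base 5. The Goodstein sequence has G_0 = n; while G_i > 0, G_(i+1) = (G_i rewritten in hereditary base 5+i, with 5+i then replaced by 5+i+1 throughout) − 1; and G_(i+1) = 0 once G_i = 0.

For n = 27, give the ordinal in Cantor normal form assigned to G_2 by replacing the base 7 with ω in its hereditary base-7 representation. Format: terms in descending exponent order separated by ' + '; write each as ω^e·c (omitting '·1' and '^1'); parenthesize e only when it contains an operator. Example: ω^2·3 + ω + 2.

(0) 27|_5 = 5^2 + 2 ↦ 6^2 + 2|_6 = 38 ⇒ 37
(1) 37|_6 = 6^2 + 1 ↦ 7^2 + 1|_7 = 50 ⇒ 49

ω^2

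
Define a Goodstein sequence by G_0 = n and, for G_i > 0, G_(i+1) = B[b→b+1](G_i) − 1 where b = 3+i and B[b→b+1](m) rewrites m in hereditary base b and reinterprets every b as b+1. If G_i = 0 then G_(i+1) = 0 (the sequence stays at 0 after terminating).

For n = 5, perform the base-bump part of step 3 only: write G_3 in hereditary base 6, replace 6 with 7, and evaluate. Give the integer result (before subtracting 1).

step 0: 5 = 3 + 2; sub 4 for 3: 4 + 2; = 6; G_1 = 6−1 = 5
step 1: 5 = 4 + 1; sub 5 for 4: 5 + 1; = 6; G_2 = 6−1 = 5
step 2: 5 = 5; sub 6 for 5: 6; = 6; G_3 = 6−1 = 5
step 3: 5 = 5; sub 7 for 6: 5; = 5; G_4 = 5−1 = 4

5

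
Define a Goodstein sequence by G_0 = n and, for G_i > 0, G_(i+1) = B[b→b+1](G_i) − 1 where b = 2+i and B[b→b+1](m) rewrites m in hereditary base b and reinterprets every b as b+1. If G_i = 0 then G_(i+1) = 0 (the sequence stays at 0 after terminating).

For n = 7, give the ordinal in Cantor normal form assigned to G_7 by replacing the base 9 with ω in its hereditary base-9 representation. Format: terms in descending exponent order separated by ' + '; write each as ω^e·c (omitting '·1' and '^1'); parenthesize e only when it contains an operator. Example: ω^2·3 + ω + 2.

ω^7·7 + ω^6·7 + ω^5·7 + ω^4·7 + ω^3·7 + ω^2·7 + ω·7 + 6

G_0 = 7. HB_2(7) = 2^2 + 2 + 1. Bump = 31. G_1 = 30.
G_1 = 30. HB_3(30) = 3^3 + 3. Bump = 260. G_2 = 259.
G_2 = 259. HB_4(259) = 4^4 + 3. Bump = 3128. G_3 = 3127.
G_3 = 3127. HB_5(3127) = 5^5 + 2. Bump = 46658. G_4 = 46657.
G_4 = 46657. HB_6(46657) = 6^6 + 1. Bump = 823544. G_5 = 823543.
G_5 = 823543. HB_7(823543) = 7^7. Bump = 16777216. G_6 = 16777215.
G_6 = 16777215. HB_8(16777215) = 7·8^7 + 7·8^6 + 7·8^5 + 7·8^4 + 7·8^3 + 7·8^2 + 7·8 + 7. Bump = 37665880. G_7 = 37665879.
G_7 = 37665879. HB_9(37665879) = 7·9^7 + 7·9^6 + 7·9^5 + 7·9^4 + 7·9^3 + 7·9^2 + 7·9 + 6. Bump = 77777776. G_8 = 77777775.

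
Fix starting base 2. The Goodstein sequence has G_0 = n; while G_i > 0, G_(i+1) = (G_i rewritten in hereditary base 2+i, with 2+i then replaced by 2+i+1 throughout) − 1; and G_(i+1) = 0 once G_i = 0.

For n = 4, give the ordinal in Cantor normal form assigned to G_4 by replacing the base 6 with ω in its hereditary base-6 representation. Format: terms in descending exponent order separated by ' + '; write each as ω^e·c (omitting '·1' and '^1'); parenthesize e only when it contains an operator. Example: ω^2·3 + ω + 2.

step 0: 4 = 2^2; sub 3 for 2: 3^3; = 27; G_1 = 27−1 = 26
step 1: 26 = 2·3^2 + 2·3 + 2; sub 4 for 3: 2·4^2 + 2·4 + 2; = 42; G_2 = 42−1 = 41
step 2: 41 = 2·4^2 + 2·4 + 1; sub 5 for 4: 2·5^2 + 2·5 + 1; = 61; G_3 = 61−1 = 60
step 3: 60 = 2·5^2 + 2·5; sub 6 for 5: 2·6^2 + 2·6; = 84; G_4 = 84−1 = 83
step 4: 83 = 2·6^2 + 6 + 5; sub 7 for 6: 2·7^2 + 7 + 5; = 110; G_5 = 110−1 = 109

ω^2·2 + ω + 5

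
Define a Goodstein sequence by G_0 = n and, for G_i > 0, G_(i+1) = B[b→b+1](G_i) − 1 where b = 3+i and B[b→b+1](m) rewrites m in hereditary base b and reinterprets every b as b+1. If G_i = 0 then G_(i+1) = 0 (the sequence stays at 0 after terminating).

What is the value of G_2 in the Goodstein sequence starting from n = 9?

i=0: 9 = 3^2 (b=3); 3→4: 4^2 = 16; 16−1 = 15
i=1: 15 = 3·4 + 3 (b=4); 4→5: 3·5 + 3 = 18; 18−1 = 17
i=2: 17 = 3·5 + 2 (b=5); 5→6: 3·6 + 2 = 20; 20−1 = 19

17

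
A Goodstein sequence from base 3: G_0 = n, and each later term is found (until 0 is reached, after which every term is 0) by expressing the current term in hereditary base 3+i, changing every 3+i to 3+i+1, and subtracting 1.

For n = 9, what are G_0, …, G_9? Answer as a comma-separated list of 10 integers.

9, 15, 17, 19, 21, 23, 24, 25, 26, 27

9 —HB3→ 3^2 —bump→ 4^2 = 16 —(−1)→ 15
15 —HB4→ 3·4 + 3 —bump→ 3·5 + 3 = 18 —(−1)→ 17
17 —HB5→ 3·5 + 2 —bump→ 3·6 + 2 = 20 —(−1)→ 19
19 —HB6→ 3·6 + 1 —bump→ 3·7 + 1 = 22 —(−1)→ 21
21 —HB7→ 3·7 —bump→ 3·8 = 24 —(−1)→ 23
23 —HB8→ 2·8 + 7 —bump→ 2·9 + 7 = 25 —(−1)→ 24
24 —HB9→ 2·9 + 6 —bump→ 2·10 + 6 = 26 —(−1)→ 25
25 —HB10→ 2·10 + 5 —bump→ 2·11 + 5 = 27 —(−1)→ 26
26 —HB11→ 2·11 + 4 —bump→ 2·12 + 4 = 28 —(−1)→ 27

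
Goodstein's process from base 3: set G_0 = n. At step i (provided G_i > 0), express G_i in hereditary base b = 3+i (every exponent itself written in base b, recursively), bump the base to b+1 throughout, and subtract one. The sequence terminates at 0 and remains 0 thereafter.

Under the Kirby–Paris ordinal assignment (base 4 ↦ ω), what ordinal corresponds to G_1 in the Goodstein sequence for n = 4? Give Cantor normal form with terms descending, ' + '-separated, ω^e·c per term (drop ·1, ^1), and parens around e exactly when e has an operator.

base 3: 4 = 3 + 1; at 4: 4 + 1 = 5; next = 4
base 4: 4 = 4; at 5: 5 = 5; next = 4

ω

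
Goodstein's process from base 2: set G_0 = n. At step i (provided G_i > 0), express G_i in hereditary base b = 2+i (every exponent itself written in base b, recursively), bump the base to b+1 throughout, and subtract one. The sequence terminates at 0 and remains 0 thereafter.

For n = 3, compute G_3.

G_0 = 3. HB_2(3) = 2 + 1. Bump = 4. G_1 = 3.
G_1 = 3. HB_3(3) = 3. Bump = 4. G_2 = 3.
G_2 = 3. HB_4(3) = 3. Bump = 3. G_3 = 2.
G_3 = 2. HB_5(2) = 2. Bump = 2. G_4 = 1.

2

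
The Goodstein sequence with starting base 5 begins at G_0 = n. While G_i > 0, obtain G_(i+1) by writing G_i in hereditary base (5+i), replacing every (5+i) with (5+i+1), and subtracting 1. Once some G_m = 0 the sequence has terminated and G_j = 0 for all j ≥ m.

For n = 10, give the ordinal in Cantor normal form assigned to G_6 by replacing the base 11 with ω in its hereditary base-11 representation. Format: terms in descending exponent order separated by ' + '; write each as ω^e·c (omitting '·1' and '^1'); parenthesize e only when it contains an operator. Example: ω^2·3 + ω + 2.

base 5: 10 = 2·5; at 6: 2·6 = 12; next = 11
base 6: 11 = 6 + 5; at 7: 7 + 5 = 12; next = 11
base 7: 11 = 7 + 4; at 8: 8 + 4 = 12; next = 11
base 8: 11 = 8 + 3; at 9: 9 + 3 = 12; next = 11
base 9: 11 = 9 + 2; at 10: 10 + 2 = 12; next = 11
base 10: 11 = 10 + 1; at 11: 11 + 1 = 12; next = 11

ω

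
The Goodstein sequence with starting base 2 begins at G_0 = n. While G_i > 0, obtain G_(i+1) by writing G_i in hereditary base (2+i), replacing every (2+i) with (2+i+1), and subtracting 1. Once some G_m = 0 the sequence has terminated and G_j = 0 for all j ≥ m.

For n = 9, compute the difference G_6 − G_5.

9 —HB2→ 2^(2 + 1) + 1 —bump→ 3^(3 + 1) + 1 = 82 —(−1)→ 81
81 —HB3→ 3^(3 + 1) —bump→ 4^(4 + 1) = 1024 —(−1)→ 1023
1023 —HB4→ 3·4^4 + 3·4^3 + 3·4^2 + 3·4 + 3 —bump→ 3·5^5 + 3·5^3 + 3·5^2 + 3·5 + 3 = 9843 —(−1)→ 9842
9842 —HB5→ 3·5^5 + 3·5^3 + 3·5^2 + 3·5 + 2 —bump→ 3·6^6 + 3·6^3 + 3·6^2 + 3·6 + 2 = 140744 —(−1)→ 140743
140743 —HB6→ 3·6^6 + 3·6^3 + 3·6^2 + 3·6 + 1 —bump→ 3·7^7 + 3·7^3 + 3·7^2 + 3·7 + 1 = 2471827 —(−1)→ 2471826
2471826 —HB7→ 3·7^7 + 3·7^3 + 3·7^2 + 3·7 —bump→ 3·8^8 + 3·8^3 + 3·8^2 + 3·8 = 50333400 —(−1)→ 50333399

47861573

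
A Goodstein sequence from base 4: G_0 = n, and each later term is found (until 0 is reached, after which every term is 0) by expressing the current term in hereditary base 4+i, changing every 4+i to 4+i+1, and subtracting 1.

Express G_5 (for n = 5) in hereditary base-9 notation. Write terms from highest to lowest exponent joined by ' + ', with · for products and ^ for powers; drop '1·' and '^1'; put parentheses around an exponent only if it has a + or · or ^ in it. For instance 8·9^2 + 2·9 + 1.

(0) 5|_4 = 4 + 1 ↦ 5 + 1|_5 = 6 ⇒ 5
(1) 5|_5 = 5 ↦ 6|_6 = 6 ⇒ 5
(2) 5|_6 = 5 ↦ 5|_7 = 5 ⇒ 4
(3) 4|_7 = 4 ↦ 4|_8 = 4 ⇒ 3
(4) 3|_8 = 3 ↦ 3|_9 = 3 ⇒ 2
(5) 2|_9 = 2 ↦ 2|_10 = 2 ⇒ 1

2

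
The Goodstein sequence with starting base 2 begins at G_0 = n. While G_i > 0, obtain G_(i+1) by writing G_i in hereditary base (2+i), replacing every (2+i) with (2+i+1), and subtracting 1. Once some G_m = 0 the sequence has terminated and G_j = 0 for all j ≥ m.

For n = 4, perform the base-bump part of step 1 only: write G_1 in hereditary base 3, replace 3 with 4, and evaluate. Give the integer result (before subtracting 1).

42

G_0=4  [base 2] 2^2  →[2↦3]→  3^3 = 27  −1 ⇒ G_1=26
G_1=26  [base 3] 2·3^2 + 2·3 + 2  →[3↦4]→  2·4^2 + 2·4 + 2 = 42  −1 ⇒ G_2=41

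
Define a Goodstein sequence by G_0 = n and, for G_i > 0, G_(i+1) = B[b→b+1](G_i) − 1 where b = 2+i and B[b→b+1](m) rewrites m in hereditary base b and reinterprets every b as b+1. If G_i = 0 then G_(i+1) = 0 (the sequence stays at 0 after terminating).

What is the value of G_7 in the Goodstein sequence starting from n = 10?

1937434592

i=0: 10 = 2^(2 + 1) + 2 (b=2); 2→3: 3^(3 + 1) + 3 = 84; 84−1 = 83
i=1: 83 = 3^(3 + 1) + 2 (b=3); 3→4: 4^(4 + 1) + 2 = 1026; 1026−1 = 1025
i=2: 1025 = 4^(4 + 1) + 1 (b=4); 4→5: 5^(5 + 1) + 1 = 15626; 15626−1 = 15625
i=3: 15625 = 5^(5 + 1) (b=5); 5→6: 6^(6 + 1) = 279936; 279936−1 = 279935
i=4: 279935 = 5·6^6 + 5·6^5 + 5·6^4 + 5·6^3 + 5·6^2 + 5·6 + 5 (b=6); 6→7: 5·7^7 + 5·7^5 + 5·7^4 + 5·7^3 + 5·7^2 + 5·7 + 5 = 4215755; 4215755−1 = 4215754
i=5: 4215754 = 5·7^7 + 5·7^5 + 5·7^4 + 5·7^3 + 5·7^2 + 5·7 + 4 (b=7); 7→8: 5·8^8 + 5·8^5 + 5·8^4 + 5·8^3 + 5·8^2 + 5·8 + 4 = 84073324; 84073324−1 = 84073323
i=6: 84073323 = 5·8^8 + 5·8^5 + 5·8^4 + 5·8^3 + 5·8^2 + 5·8 + 3 (b=8); 8→9: 5·9^9 + 5·9^5 + 5·9^4 + 5·9^3 + 5·9^2 + 5·9 + 3 = 1937434593; 1937434593−1 = 1937434592
i=7: 1937434592 = 5·9^9 + 5·9^5 + 5·9^4 + 5·9^3 + 5·9^2 + 5·9 + 2 (b=9); 9→10: 5·10^10 + 5·10^5 + 5·10^4 + 5·10^3 + 5·10^2 + 5·10 + 2 = 50000555552; 50000555552−1 = 50000555551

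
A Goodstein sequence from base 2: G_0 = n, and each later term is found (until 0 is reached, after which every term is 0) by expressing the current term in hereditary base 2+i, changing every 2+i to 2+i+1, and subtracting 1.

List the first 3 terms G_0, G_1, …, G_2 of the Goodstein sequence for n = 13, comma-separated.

13, 108, 1279

13 —HB2→ 2^(2 + 1) + 2^2 + 1 —bump→ 3^(3 + 1) + 3^3 + 1 = 109 —(−1)→ 108
108 —HB3→ 3^(3 + 1) + 3^3 —bump→ 4^(4 + 1) + 4^4 = 1280 —(−1)→ 1279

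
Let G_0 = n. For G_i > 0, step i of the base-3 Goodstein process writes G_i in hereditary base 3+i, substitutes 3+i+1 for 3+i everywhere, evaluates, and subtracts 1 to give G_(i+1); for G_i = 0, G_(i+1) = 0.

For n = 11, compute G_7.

51

11 —HB3→ 3^2 + 2 —bump→ 4^2 + 2 = 18 —(−1)→ 17
17 —HB4→ 4^2 + 1 —bump→ 5^2 + 1 = 26 —(−1)→ 25
25 —HB5→ 5^2 —bump→ 6^2 = 36 —(−1)→ 35
35 —HB6→ 5·6 + 5 —bump→ 5·7 + 5 = 40 —(−1)→ 39
39 —HB7→ 5·7 + 4 —bump→ 5·8 + 4 = 44 —(−1)→ 43
43 —HB8→ 5·8 + 3 —bump→ 5·9 + 3 = 48 —(−1)→ 47
47 —HB9→ 5·9 + 2 —bump→ 5·10 + 2 = 52 —(−1)→ 51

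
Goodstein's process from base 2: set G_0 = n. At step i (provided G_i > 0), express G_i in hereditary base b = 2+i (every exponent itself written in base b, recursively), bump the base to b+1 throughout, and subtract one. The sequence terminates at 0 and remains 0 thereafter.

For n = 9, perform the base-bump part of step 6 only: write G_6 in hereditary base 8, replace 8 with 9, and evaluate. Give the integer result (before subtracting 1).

1162263922

G_0=9  [base 2] 2^(2 + 1) + 1  →[2↦3]→  3^(3 + 1) + 1 = 82  −1 ⇒ G_1=81
G_1=81  [base 3] 3^(3 + 1)  →[3↦4]→  4^(4 + 1) = 1024  −1 ⇒ G_2=1023
G_2=1023  [base 4] 3·4^4 + 3·4^3 + 3·4^2 + 3·4 + 3  →[4↦5]→  3·5^5 + 3·5^3 + 3·5^2 + 3·5 + 3 = 9843  −1 ⇒ G_3=9842
G_3=9842  [base 5] 3·5^5 + 3·5^3 + 3·5^2 + 3·5 + 2  →[5↦6]→  3·6^6 + 3·6^3 + 3·6^2 + 3·6 + 2 = 140744  −1 ⇒ G_4=140743
G_4=140743  [base 6] 3·6^6 + 3·6^3 + 3·6^2 + 3·6 + 1  →[6↦7]→  3·7^7 + 3·7^3 + 3·7^2 + 3·7 + 1 = 2471827  −1 ⇒ G_5=2471826
G_5=2471826  [base 7] 3·7^7 + 3·7^3 + 3·7^2 + 3·7  →[7↦8]→  3·8^8 + 3·8^3 + 3·8^2 + 3·8 = 50333400  −1 ⇒ G_6=50333399
G_6=50333399  [base 8] 3·8^8 + 3·8^3 + 3·8^2 + 2·8 + 7  →[8↦9]→  3·9^9 + 3·9^3 + 3·9^2 + 2·9 + 7 = 1162263922  −1 ⇒ G_7=1162263921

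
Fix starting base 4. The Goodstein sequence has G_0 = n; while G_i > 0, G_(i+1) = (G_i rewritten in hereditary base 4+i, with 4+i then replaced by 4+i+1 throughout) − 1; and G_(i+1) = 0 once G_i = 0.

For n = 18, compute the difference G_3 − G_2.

12

G_0 = 18. HB_4(18) = 4^2 + 2. Bump = 27. G_1 = 26.
G_1 = 26. HB_5(26) = 5^2 + 1. Bump = 37. G_2 = 36.
G_2 = 36. HB_6(36) = 6^2. Bump = 49. G_3 = 48.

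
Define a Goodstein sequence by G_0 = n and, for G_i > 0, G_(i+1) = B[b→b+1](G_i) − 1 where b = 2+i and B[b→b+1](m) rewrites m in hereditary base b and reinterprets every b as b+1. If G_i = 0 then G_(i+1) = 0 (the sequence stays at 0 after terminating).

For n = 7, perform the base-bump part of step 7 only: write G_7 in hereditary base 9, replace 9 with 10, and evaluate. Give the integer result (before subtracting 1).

77777776

G_0 = 7. HB_2(7) = 2^2 + 2 + 1. Bump = 31. G_1 = 30.
G_1 = 30. HB_3(30) = 3^3 + 3. Bump = 260. G_2 = 259.
G_2 = 259. HB_4(259) = 4^4 + 3. Bump = 3128. G_3 = 3127.
G_3 = 3127. HB_5(3127) = 5^5 + 2. Bump = 46658. G_4 = 46657.
G_4 = 46657. HB_6(46657) = 6^6 + 1. Bump = 823544. G_5 = 823543.
G_5 = 823543. HB_7(823543) = 7^7. Bump = 16777216. G_6 = 16777215.
G_6 = 16777215. HB_8(16777215) = 7·8^7 + 7·8^6 + 7·8^5 + 7·8^4 + 7·8^3 + 7·8^2 + 7·8 + 7. Bump = 37665880. G_7 = 37665879.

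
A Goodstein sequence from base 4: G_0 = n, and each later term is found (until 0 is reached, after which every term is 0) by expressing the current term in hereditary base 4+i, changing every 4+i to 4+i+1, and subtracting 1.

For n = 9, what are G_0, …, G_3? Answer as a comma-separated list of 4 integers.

i=0: 9 = 2·4 + 1 (b=4); 4→5: 2·5 + 1 = 11; 11−1 = 10
i=1: 10 = 2·5 (b=5); 5→6: 2·6 = 12; 12−1 = 11
i=2: 11 = 6 + 5 (b=6); 6→7: 7 + 5 = 12; 12−1 = 11

9, 10, 11, 11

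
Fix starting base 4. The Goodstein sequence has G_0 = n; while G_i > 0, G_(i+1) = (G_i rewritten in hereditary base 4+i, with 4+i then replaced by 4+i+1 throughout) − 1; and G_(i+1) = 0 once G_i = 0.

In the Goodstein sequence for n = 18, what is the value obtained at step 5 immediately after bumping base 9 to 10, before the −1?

64

[0] 18 ≡ 4^2 + 2 (base 4). Lift 5: 27. −1: 26.
[1] 26 ≡ 5^2 + 1 (base 5). Lift 6: 37. −1: 36.
[2] 36 ≡ 6^2 (base 6). Lift 7: 49. −1: 48.
[3] 48 ≡ 6·7 + 6 (base 7). Lift 8: 54. −1: 53.
[4] 53 ≡ 6·8 + 5 (base 8). Lift 9: 59. −1: 58.
[5] 58 ≡ 6·9 + 4 (base 9). Lift 10: 64. −1: 63.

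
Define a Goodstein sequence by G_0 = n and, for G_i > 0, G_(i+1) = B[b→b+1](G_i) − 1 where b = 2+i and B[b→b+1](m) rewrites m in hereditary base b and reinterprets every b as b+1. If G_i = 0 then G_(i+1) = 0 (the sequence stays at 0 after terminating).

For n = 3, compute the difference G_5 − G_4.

base 2: 3 = 2 + 1; at 3: 3 + 1 = 4; next = 3
base 3: 3 = 3; at 4: 4 = 4; next = 3
base 4: 3 = 3; at 5: 3 = 3; next = 2
base 5: 2 = 2; at 6: 2 = 2; next = 1
base 6: 1 = 1; at 7: 1 = 1; next = 0

-1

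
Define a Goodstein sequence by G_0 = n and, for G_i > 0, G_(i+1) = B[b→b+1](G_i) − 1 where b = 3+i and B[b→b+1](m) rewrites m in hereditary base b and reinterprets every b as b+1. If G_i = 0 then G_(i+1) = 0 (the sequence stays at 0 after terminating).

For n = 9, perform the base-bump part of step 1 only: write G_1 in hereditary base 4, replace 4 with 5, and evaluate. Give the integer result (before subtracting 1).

18

(0) 9|_3 = 3^2 ↦ 4^2|_4 = 16 ⇒ 15
(1) 15|_4 = 3·4 + 3 ↦ 3·5 + 3|_5 = 18 ⇒ 17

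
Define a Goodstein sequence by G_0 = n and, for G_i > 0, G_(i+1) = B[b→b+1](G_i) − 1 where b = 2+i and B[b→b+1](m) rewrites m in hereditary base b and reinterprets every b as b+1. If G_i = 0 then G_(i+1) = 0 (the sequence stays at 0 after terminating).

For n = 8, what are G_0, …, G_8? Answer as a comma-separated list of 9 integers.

8, 80, 553, 6310, 93395, 1647195, 33554571, 774841151, 20000000211

8 —HB2→ 2^(2 + 1) —bump→ 3^(3 + 1) = 81 —(−1)→ 80
80 —HB3→ 2·3^3 + 2·3^2 + 2·3 + 2 —bump→ 2·4^4 + 2·4^2 + 2·4 + 2 = 554 —(−1)→ 553
553 —HB4→ 2·4^4 + 2·4^2 + 2·4 + 1 —bump→ 2·5^5 + 2·5^2 + 2·5 + 1 = 6311 —(−1)→ 6310
6310 —HB5→ 2·5^5 + 2·5^2 + 2·5 —bump→ 2·6^6 + 2·6^2 + 2·6 = 93396 —(−1)→ 93395
93395 —HB6→ 2·6^6 + 2·6^2 + 6 + 5 —bump→ 2·7^7 + 2·7^2 + 7 + 5 = 1647196 —(−1)→ 1647195
1647195 —HB7→ 2·7^7 + 2·7^2 + 7 + 4 —bump→ 2·8^8 + 2·8^2 + 8 + 4 = 33554572 —(−1)→ 33554571
33554571 —HB8→ 2·8^8 + 2·8^2 + 8 + 3 —bump→ 2·9^9 + 2·9^2 + 9 + 3 = 774841152 —(−1)→ 774841151
774841151 —HB9→ 2·9^9 + 2·9^2 + 9 + 2 —bump→ 2·10^10 + 2·10^2 + 10 + 2 = 20000000212 —(−1)→ 20000000211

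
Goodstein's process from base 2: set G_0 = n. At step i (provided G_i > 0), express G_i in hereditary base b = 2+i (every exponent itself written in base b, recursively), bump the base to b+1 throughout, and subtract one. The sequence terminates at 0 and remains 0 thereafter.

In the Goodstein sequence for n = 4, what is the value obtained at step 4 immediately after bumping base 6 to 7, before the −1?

step 0: 4 = 2^2; sub 3 for 2: 3^3; = 27; G_1 = 27−1 = 26
step 1: 26 = 2·3^2 + 2·3 + 2; sub 4 for 3: 2·4^2 + 2·4 + 2; = 42; G_2 = 42−1 = 41
step 2: 41 = 2·4^2 + 2·4 + 1; sub 5 for 4: 2·5^2 + 2·5 + 1; = 61; G_3 = 61−1 = 60
step 3: 60 = 2·5^2 + 2·5; sub 6 for 5: 2·6^2 + 2·6; = 84; G_4 = 84−1 = 83
step 4: 83 = 2·6^2 + 6 + 5; sub 7 for 6: 2·7^2 + 7 + 5; = 110; G_5 = 110−1 = 109

110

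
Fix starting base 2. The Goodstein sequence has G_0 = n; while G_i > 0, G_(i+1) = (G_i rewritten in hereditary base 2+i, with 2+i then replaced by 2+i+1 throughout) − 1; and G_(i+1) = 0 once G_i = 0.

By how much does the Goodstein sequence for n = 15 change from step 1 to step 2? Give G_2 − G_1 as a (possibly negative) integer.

base 2: 15 = 2^(2 + 1) + 2^2 + 2 + 1; at 3: 3^(3 + 1) + 3^3 + 3 + 1 = 112; next = 111
base 3: 111 = 3^(3 + 1) + 3^3 + 3; at 4: 4^(4 + 1) + 4^4 + 4 = 1284; next = 1283

1172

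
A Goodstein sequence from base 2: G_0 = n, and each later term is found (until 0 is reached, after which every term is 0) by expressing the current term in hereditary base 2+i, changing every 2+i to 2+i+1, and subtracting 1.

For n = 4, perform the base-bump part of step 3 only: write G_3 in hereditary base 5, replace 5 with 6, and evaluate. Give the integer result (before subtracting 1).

84

G_0 = 4. HB_2(4) = 2^2. Bump = 27. G_1 = 26.
G_1 = 26. HB_3(26) = 2·3^2 + 2·3 + 2. Bump = 42. G_2 = 41.
G_2 = 41. HB_4(41) = 2·4^2 + 2·4 + 1. Bump = 61. G_3 = 60.
G_3 = 60. HB_5(60) = 2·5^2 + 2·5. Bump = 84. G_4 = 83.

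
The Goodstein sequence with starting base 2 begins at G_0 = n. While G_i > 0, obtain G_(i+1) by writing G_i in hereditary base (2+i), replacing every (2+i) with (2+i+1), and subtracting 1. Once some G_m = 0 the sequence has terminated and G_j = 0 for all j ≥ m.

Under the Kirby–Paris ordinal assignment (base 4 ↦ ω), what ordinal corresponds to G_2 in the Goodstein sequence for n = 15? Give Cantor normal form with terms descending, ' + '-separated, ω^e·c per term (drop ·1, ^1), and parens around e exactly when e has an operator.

15 —HB2→ 2^(2 + 1) + 2^2 + 2 + 1 —bump→ 3^(3 + 1) + 3^3 + 3 + 1 = 112 —(−1)→ 111
111 —HB3→ 3^(3 + 1) + 3^3 + 3 —bump→ 4^(4 + 1) + 4^4 + 4 = 1284 —(−1)→ 1283
1283 —HB4→ 4^(4 + 1) + 4^4 + 3 —bump→ 5^(5 + 1) + 5^5 + 3 = 18753 —(−1)→ 18752

ω^(ω + 1) + ω^ω + 3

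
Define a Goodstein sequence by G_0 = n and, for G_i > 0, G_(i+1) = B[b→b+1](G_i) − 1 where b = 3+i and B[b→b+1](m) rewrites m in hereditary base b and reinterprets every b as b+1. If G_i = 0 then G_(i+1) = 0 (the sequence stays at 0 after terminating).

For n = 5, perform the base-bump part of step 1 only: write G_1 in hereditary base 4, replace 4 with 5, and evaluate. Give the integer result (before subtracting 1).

base 3: 5 = 3 + 2; at 4: 4 + 2 = 6; next = 5
base 4: 5 = 4 + 1; at 5: 5 + 1 = 6; next = 5

6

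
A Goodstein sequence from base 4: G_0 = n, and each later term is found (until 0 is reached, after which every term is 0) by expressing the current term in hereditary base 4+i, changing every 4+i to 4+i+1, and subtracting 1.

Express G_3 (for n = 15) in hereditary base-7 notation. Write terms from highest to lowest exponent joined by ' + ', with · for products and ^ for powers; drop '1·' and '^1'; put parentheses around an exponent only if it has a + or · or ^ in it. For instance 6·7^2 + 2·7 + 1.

3·7

G_0 = 15. HB_4(15) = 3·4 + 3. Bump = 18. G_1 = 17.
G_1 = 17. HB_5(17) = 3·5 + 2. Bump = 20. G_2 = 19.
G_2 = 19. HB_6(19) = 3·6 + 1. Bump = 22. G_3 = 21.
G_3 = 21. HB_7(21) = 3·7. Bump = 24. G_4 = 23.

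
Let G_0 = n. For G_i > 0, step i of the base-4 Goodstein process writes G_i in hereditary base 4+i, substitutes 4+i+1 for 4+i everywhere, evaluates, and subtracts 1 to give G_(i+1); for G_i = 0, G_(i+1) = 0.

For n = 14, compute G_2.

G_0=14  [base 4] 3·4 + 2  →[4↦5]→  3·5 + 2 = 17  −1 ⇒ G_1=16
G_1=16  [base 5] 3·5 + 1  →[5↦6]→  3·6 + 1 = 19  −1 ⇒ G_2=18
G_2=18  [base 6] 3·6  →[6↦7]→  3·7 = 21  −1 ⇒ G_3=20

18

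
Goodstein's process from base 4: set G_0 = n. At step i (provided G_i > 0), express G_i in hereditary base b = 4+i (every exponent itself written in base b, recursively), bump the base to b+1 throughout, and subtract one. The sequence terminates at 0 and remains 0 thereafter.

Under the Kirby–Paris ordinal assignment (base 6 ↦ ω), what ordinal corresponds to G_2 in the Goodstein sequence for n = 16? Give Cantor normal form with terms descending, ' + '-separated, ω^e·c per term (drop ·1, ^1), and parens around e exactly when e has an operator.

G_0=16  [base 4] 4^2  →[4↦5]→  5^2 = 25  −1 ⇒ G_1=24
G_1=24  [base 5] 4·5 + 4  →[5↦6]→  4·6 + 4 = 28  −1 ⇒ G_2=27

ω·4 + 3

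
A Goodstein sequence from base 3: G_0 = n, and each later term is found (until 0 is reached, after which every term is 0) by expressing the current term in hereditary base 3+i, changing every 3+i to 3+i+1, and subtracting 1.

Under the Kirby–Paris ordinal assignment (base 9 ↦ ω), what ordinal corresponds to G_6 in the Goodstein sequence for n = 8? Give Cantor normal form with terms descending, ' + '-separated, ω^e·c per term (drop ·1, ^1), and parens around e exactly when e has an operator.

ω + 2

i=0: 8 = 2·3 + 2 (b=3); 3→4: 2·4 + 2 = 10; 10−1 = 9
i=1: 9 = 2·4 + 1 (b=4); 4→5: 2·5 + 1 = 11; 11−1 = 10
i=2: 10 = 2·5 (b=5); 5→6: 2·6 = 12; 12−1 = 11
i=3: 11 = 6 + 5 (b=6); 6→7: 7 + 5 = 12; 12−1 = 11
i=4: 11 = 7 + 4 (b=7); 7→8: 8 + 4 = 12; 12−1 = 11
i=5: 11 = 8 + 3 (b=8); 8→9: 9 + 3 = 12; 12−1 = 11
i=6: 11 = 9 + 2 (b=9); 9→10: 10 + 2 = 12; 12−1 = 11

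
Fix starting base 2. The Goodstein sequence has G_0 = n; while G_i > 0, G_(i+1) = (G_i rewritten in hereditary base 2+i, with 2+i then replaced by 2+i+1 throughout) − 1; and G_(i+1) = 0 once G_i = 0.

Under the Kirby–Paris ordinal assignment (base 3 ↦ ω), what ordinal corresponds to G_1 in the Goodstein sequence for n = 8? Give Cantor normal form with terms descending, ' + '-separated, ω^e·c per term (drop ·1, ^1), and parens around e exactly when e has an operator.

ω^ω·2 + ω^2·2 + ω·2 + 2

base 2: 8 = 2^(2 + 1); at 3: 3^(3 + 1) = 81; next = 80
base 3: 80 = 2·3^3 + 2·3^2 + 2·3 + 2; at 4: 2·4^4 + 2·4^2 + 2·4 + 2 = 554; next = 553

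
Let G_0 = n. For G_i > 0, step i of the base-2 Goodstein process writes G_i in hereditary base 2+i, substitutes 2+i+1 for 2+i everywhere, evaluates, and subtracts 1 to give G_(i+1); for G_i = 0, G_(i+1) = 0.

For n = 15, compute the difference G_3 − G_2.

17469

step 0: 15 = 2^(2 + 1) + 2^2 + 2 + 1; sub 3 for 2: 3^(3 + 1) + 3^3 + 3 + 1; = 112; G_1 = 112−1 = 111
step 1: 111 = 3^(3 + 1) + 3^3 + 3; sub 4 for 3: 4^(4 + 1) + 4^4 + 4; = 1284; G_2 = 1284−1 = 1283
step 2: 1283 = 4^(4 + 1) + 4^4 + 3; sub 5 for 4: 5^(5 + 1) + 5^5 + 3; = 18753; G_3 = 18753−1 = 18752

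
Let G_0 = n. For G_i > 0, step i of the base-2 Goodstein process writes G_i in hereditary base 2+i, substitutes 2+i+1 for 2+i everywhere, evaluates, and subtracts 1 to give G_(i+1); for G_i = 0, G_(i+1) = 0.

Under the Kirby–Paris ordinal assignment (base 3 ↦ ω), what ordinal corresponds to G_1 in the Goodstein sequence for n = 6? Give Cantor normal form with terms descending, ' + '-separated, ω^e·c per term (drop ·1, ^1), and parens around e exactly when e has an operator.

ω^ω + 2

step 0: 6 = 2^2 + 2; sub 3 for 2: 3^3 + 3; = 30; G_1 = 30−1 = 29
step 1: 29 = 3^3 + 2; sub 4 for 3: 4^4 + 2; = 258; G_2 = 258−1 = 257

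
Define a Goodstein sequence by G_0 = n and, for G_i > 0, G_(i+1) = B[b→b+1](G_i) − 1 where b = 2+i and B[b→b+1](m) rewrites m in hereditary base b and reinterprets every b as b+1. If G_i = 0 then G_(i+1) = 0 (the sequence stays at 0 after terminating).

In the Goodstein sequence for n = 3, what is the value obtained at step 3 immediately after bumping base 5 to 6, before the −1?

2

base 2: 3 = 2 + 1; at 3: 3 + 1 = 4; next = 3
base 3: 3 = 3; at 4: 4 = 4; next = 3
base 4: 3 = 3; at 5: 3 = 3; next = 2
base 5: 2 = 2; at 6: 2 = 2; next = 1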